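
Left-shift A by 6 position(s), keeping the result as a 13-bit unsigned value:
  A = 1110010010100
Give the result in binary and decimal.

Shift left by 6: drop the top 6 bit(s), append 6 zero(s) on the right.
  1110010010100  ->  discard [111001], keep [0010100], append 000000
= 0010100000000

Answer: 0010100000000 (1280)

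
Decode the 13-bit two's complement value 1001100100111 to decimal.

MSB is 1, so the value is negative. Find the magnitude:
1. Invert bits:  0110011011000
2. Add 1:        0110011011001  = 3289
3. Apply sign:   -3289

Answer: -3289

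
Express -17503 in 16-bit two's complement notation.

1. Binary of +17503:  0100010001011111
2. Invert bits:     1011101110100000
3. Add 1:           1011101110100001

Answer: 1011101110100001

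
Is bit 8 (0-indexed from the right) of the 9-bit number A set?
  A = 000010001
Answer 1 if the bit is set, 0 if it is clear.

Bit 8 is the 9th from the right.
  000010001
  ^
That bit is 0.

Answer: 0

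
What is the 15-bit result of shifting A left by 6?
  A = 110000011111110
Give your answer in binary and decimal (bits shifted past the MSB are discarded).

Shift left by 6: drop the top 6 bit(s), append 6 zero(s) on the right.
  110000011111110  ->  discard [110000], keep [011111110], append 000000
= 011111110000000

Answer: 011111110000000 (16256)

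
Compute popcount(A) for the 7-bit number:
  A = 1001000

1001000
1-bits at positions (from bit 0 = LSB): 3, 6
Count = 2

Answer: 2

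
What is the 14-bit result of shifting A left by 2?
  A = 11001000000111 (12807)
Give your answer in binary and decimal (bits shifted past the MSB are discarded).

Shift left by 2: drop the top 2 bit(s), append 2 zero(s) on the right.
  11001000000111  ->  discard [11], keep [001000000111], append 00
= 00100000011100

Answer: 00100000011100 (2076)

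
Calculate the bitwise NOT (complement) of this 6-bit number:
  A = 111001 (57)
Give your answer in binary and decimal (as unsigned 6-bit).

Flip each bit (0->1, 1->0):
  111001
  000110

Answer: 000110 (6)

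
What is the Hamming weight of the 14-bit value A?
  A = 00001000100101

00001000100101
1-bits at positions (from bit 0 = LSB): 0, 2, 5, 9
Count = 4

Answer: 4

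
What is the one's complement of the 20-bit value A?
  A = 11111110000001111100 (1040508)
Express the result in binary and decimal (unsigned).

Flip each bit (0->1, 1->0):
  11111110000001111100
  00000001111110000011

Answer: 00000001111110000011 (8067)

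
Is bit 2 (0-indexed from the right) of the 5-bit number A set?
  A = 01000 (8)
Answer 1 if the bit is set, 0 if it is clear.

Bit 2 is the 3rd from the right.
  01000
    ^
That bit is 0.

Answer: 0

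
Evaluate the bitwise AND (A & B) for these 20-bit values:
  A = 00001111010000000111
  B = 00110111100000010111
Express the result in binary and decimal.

Apply & to each column (1 only where both bits are 1):
  00001111010000000111
& 00110111100000010111
----------------------
  00000111000000000111

Answer: 00000111000000000111 (28679)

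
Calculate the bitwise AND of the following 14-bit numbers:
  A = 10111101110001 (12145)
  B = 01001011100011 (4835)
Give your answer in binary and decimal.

Apply & to each column (1 only where both bits are 1):
  10111101110001
& 01001011100011
----------------
  00001001100001

Answer: 00001001100001 (609)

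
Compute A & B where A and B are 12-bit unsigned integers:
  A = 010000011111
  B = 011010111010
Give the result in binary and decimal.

Apply & to each column (1 only where both bits are 1):
  010000011111
& 011010111010
--------------
  010000011010

Answer: 010000011010 (1050)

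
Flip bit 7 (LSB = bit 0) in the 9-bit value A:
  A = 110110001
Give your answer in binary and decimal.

Mask = 1 << 7 = 010000000
Bit 7 of A is 1; XOR with the mask flips it to 0.
  110110001
^ 010000000
-----------
  100110001

Answer: 100110001 (305)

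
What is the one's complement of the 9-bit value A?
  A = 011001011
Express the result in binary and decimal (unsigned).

Flip each bit (0->1, 1->0):
  011001011
  100110100

Answer: 100110100 (308)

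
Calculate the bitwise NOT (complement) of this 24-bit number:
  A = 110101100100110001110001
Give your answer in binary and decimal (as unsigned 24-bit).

Flip each bit (0->1, 1->0):
  110101100100110001110001
  001010011011001110001110

Answer: 001010011011001110001110 (2732942)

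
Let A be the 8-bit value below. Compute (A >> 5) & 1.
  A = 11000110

Bit 5 is the 6th from the right.
  11000110
    ^
That bit is 0.

Answer: 0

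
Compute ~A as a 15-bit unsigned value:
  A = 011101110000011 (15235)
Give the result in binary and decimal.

Flip each bit (0->1, 1->0):
  011101110000011
  100010001111100

Answer: 100010001111100 (17532)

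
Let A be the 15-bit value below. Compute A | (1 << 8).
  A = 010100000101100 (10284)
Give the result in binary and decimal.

Mask = 1 << 8 = 000000100000000
Bit 8 of A is 0, so OR-ing with the mask flips it to 1.
  010100000101100
| 000000100000000
-----------------
  010100100101100

Answer: 010100100101100 (10540)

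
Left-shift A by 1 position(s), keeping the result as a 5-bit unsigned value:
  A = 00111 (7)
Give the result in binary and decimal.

Shift left by 1: drop the top 1 bit(s), append 1 zero(s) on the right.
  00111  ->  discard [0], keep [0111], append 0
= 01110

Answer: 01110 (14)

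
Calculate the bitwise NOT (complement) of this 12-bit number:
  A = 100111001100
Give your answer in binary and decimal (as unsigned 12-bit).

Flip each bit (0->1, 1->0):
  100111001100
  011000110011

Answer: 011000110011 (1587)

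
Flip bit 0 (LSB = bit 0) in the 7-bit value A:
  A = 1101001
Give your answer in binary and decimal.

Mask = 1 << 0 = 0000001
Bit 0 of A is 1; XOR with the mask flips it to 0.
  1101001
^ 0000001
---------
  1101000

Answer: 1101000 (104)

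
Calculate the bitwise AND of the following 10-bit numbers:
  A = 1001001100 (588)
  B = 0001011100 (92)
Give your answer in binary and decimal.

Apply & to each column (1 only where both bits are 1):
  1001001100
& 0001011100
------------
  0001001100

Answer: 0001001100 (76)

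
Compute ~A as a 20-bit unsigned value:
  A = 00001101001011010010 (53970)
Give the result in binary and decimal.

Flip each bit (0->1, 1->0):
  00001101001011010010
  11110010110100101101

Answer: 11110010110100101101 (994605)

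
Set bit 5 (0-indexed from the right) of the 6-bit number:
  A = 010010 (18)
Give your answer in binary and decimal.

Mask = 1 << 5 = 100000
Bit 5 of A is 0, so OR-ing with the mask flips it to 1.
  010010
| 100000
--------
  110010

Answer: 110010 (50)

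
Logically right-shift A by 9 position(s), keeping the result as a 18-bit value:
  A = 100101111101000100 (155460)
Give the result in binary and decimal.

Logical shift right by 9: drop the bottom 9 bit(s), prepend 9 zero(s) on the left.
  100101111101000100  ->  keep [100101111], discard [101000100], prepend 000000000
= 000000000100101111

Answer: 000000000100101111 (303)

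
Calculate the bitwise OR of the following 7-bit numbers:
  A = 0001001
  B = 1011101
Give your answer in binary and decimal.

Apply | to each column (1 where either bit is 1):
  0001001
| 1011101
---------
  1011101

Answer: 1011101 (93)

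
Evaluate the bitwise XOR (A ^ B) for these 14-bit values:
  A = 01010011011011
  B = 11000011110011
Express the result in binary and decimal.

Apply ^ to each column (1 where bits differ):
  01010011011011
^ 11000011110011
----------------
  10010000101000

Answer: 10010000101000 (9256)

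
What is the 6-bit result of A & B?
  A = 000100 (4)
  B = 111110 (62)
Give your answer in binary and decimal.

Apply & to each column (1 only where both bits are 1):
  000100
& 111110
--------
  000100

Answer: 000100 (4)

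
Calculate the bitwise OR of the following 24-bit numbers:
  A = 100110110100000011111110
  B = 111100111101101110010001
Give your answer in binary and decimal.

Apply | to each column (1 where either bit is 1):
  100110110100000011111110
| 111100111101101110010001
--------------------------
  111110111101101111111111

Answer: 111110111101101111111111 (16505855)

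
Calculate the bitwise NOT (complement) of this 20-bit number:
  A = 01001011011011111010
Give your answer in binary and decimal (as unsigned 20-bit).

Flip each bit (0->1, 1->0):
  01001011011011111010
  10110100100100000101

Answer: 10110100100100000101 (739589)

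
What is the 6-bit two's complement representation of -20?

1. Binary of +20:  010100
2. Invert bits:     101011
3. Add 1:           101100

Answer: 101100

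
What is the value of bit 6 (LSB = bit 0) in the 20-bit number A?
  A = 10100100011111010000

Bit 6 is the 7th from the right.
  10100100011111010000
               ^
That bit is 1.

Answer: 1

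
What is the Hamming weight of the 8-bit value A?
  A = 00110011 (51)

00110011
1-bits at positions (from bit 0 = LSB): 0, 1, 4, 5
Count = 4

Answer: 4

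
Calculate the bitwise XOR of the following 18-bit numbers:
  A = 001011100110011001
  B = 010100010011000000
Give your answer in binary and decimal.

Apply ^ to each column (1 where bits differ):
  001011100110011001
^ 010100010011000000
--------------------
  011111110101011001

Answer: 011111110101011001 (130393)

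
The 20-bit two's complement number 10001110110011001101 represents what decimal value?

MSB is 1, so the value is negative. Find the magnitude:
1. Invert bits:  01110001001100110010
2. Add 1:        01110001001100110011  = 463667
3. Apply sign:   -463667

Answer: -463667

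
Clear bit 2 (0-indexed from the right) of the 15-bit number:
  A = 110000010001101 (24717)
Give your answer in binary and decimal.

Mask = ~(1 << 2) = 111111111111011
Bit 2 of A is 1, so AND-ing with the mask clears it to 0.
  110000010001101
& 111111111111011
-----------------
  110000010001001

Answer: 110000010001001 (24713)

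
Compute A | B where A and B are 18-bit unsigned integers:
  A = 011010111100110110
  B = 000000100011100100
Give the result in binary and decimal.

Apply | to each column (1 where either bit is 1):
  011010111100110110
| 000000100011100100
--------------------
  011010111111110110

Answer: 011010111111110110 (110582)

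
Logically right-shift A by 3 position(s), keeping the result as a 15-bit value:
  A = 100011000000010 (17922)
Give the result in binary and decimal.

Logical shift right by 3: drop the bottom 3 bit(s), prepend 3 zero(s) on the left.
  100011000000010  ->  keep [100011000000], discard [010], prepend 000
= 000100011000000

Answer: 000100011000000 (2240)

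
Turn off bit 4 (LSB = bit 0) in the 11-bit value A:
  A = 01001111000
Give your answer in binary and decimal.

Mask = ~(1 << 4) = 11111101111
Bit 4 of A is 1, so AND-ing with the mask clears it to 0.
  01001111000
& 11111101111
-------------
  01001101000

Answer: 01001101000 (616)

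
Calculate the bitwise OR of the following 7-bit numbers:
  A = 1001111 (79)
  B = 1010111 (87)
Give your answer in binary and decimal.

Apply | to each column (1 where either bit is 1):
  1001111
| 1010111
---------
  1011111

Answer: 1011111 (95)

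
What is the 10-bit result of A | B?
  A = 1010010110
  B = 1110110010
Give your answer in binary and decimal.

Apply | to each column (1 where either bit is 1):
  1010010110
| 1110110010
------------
  1110110110

Answer: 1110110110 (950)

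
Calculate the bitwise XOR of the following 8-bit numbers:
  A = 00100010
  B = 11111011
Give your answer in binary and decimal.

Apply ^ to each column (1 where bits differ):
  00100010
^ 11111011
----------
  11011001

Answer: 11011001 (217)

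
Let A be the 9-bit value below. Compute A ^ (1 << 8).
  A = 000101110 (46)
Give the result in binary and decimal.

Mask = 1 << 8 = 100000000
Bit 8 of A is 0; XOR with the mask flips it to 1.
  000101110
^ 100000000
-----------
  100101110

Answer: 100101110 (302)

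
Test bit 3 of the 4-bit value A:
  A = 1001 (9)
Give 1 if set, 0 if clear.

Bit 3 is the 4th from the right.
  1001
  ^
That bit is 1.

Answer: 1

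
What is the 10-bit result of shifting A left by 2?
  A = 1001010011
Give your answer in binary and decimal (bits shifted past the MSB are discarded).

Shift left by 2: drop the top 2 bit(s), append 2 zero(s) on the right.
  1001010011  ->  discard [10], keep [01010011], append 00
= 0101001100

Answer: 0101001100 (332)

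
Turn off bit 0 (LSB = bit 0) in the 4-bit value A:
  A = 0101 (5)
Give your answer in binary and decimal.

Mask = ~(1 << 0) = 1110
Bit 0 of A is 1, so AND-ing with the mask clears it to 0.
  0101
& 1110
------
  0100

Answer: 0100 (4)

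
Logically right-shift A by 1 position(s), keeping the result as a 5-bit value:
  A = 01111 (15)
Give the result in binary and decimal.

Logical shift right by 1: drop the bottom 1 bit(s), prepend 1 zero(s) on the left.
  01111  ->  keep [0111], discard [1], prepend 0
= 00111

Answer: 00111 (7)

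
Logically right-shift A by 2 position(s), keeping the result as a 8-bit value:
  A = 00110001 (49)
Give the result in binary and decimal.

Logical shift right by 2: drop the bottom 2 bit(s), prepend 2 zero(s) on the left.
  00110001  ->  keep [001100], discard [01], prepend 00
= 00001100

Answer: 00001100 (12)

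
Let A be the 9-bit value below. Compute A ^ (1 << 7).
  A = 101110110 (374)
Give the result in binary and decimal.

Mask = 1 << 7 = 010000000
Bit 7 of A is 0; XOR with the mask flips it to 1.
  101110110
^ 010000000
-----------
  111110110

Answer: 111110110 (502)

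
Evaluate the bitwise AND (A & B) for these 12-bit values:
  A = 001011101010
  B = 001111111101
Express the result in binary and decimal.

Apply & to each column (1 only where both bits are 1):
  001011101010
& 001111111101
--------------
  001011101000

Answer: 001011101000 (744)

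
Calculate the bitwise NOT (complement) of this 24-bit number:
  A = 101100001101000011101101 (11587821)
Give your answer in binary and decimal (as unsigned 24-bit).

Flip each bit (0->1, 1->0):
  101100001101000011101101
  010011110010111100010010

Answer: 010011110010111100010010 (5189394)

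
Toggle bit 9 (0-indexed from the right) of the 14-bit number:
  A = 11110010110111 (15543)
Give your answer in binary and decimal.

Mask = 1 << 9 = 00001000000000
Bit 9 of A is 0; XOR with the mask flips it to 1.
  11110010110111
^ 00001000000000
----------------
  11111010110111

Answer: 11111010110111 (16055)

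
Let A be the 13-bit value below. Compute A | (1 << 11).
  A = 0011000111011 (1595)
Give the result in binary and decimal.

Mask = 1 << 11 = 0100000000000
Bit 11 of A is 0, so OR-ing with the mask flips it to 1.
  0011000111011
| 0100000000000
---------------
  0111000111011

Answer: 0111000111011 (3643)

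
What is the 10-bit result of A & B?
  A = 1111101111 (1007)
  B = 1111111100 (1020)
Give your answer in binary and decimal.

Apply & to each column (1 only where both bits are 1):
  1111101111
& 1111111100
------------
  1111101100

Answer: 1111101100 (1004)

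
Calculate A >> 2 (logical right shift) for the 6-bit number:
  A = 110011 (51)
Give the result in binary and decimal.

Logical shift right by 2: drop the bottom 2 bit(s), prepend 2 zero(s) on the left.
  110011  ->  keep [1100], discard [11], prepend 00
= 001100

Answer: 001100 (12)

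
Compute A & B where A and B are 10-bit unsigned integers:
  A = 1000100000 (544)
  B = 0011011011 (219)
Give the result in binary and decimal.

Apply & to each column (1 only where both bits are 1):
  1000100000
& 0011011011
------------
  0000000000

Answer: 0000000000 (0)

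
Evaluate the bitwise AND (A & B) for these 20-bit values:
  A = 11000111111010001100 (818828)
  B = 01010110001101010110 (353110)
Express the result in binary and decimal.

Apply & to each column (1 only where both bits are 1):
  11000111111010001100
& 01010110001101010110
----------------------
  01000110001000000100

Answer: 01000110001000000100 (287236)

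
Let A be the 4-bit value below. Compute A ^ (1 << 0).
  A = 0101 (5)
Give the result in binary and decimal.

Mask = 1 << 0 = 0001
Bit 0 of A is 1; XOR with the mask flips it to 0.
  0101
^ 0001
------
  0100

Answer: 0100 (4)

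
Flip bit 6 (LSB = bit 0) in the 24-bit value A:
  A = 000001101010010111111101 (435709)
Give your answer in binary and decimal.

Mask = 1 << 6 = 000000000000000001000000
Bit 6 of A is 1; XOR with the mask flips it to 0.
  000001101010010111111101
^ 000000000000000001000000
--------------------------
  000001101010010110111101

Answer: 000001101010010110111101 (435645)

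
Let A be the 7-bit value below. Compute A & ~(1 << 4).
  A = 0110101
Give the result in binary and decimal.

Mask = ~(1 << 4) = 1101111
Bit 4 of A is 1, so AND-ing with the mask clears it to 0.
  0110101
& 1101111
---------
  0100101

Answer: 0100101 (37)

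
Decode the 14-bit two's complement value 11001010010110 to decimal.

MSB is 1, so the value is negative. Find the magnitude:
1. Invert bits:  00110101101001
2. Add 1:        00110101101010  = 3434
3. Apply sign:   -3434

Answer: -3434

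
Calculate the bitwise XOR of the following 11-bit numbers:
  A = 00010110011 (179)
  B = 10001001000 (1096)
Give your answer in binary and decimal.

Apply ^ to each column (1 where bits differ):
  00010110011
^ 10001001000
-------------
  10011111011

Answer: 10011111011 (1275)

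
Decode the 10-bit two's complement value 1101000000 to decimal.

MSB is 1, so the value is negative. Find the magnitude:
1. Invert bits:  0010111111
2. Add 1:        0011000000  = 192
3. Apply sign:   -192

Answer: -192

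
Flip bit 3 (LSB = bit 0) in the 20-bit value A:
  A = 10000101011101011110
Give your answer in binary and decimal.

Mask = 1 << 3 = 00000000000000001000
Bit 3 of A is 1; XOR with the mask flips it to 0.
  10000101011101011110
^ 00000000000000001000
----------------------
  10000101011101010110

Answer: 10000101011101010110 (546646)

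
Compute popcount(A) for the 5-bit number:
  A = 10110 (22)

10110
1-bits at positions (from bit 0 = LSB): 1, 2, 4
Count = 3

Answer: 3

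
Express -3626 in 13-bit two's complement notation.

1. Binary of +3626:  0111000101010
2. Invert bits:     1000111010101
3. Add 1:           1000111010110

Answer: 1000111010110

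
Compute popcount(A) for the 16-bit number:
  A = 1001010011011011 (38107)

1001010011011011
1-bits at positions (from bit 0 = LSB): 0, 1, 3, 4, 6, 7, 10, 12, 15
Count = 9

Answer: 9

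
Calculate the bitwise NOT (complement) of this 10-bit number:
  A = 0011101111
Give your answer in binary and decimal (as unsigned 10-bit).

Flip each bit (0->1, 1->0):
  0011101111
  1100010000

Answer: 1100010000 (784)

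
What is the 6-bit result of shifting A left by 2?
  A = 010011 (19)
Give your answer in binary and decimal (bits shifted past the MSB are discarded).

Shift left by 2: drop the top 2 bit(s), append 2 zero(s) on the right.
  010011  ->  discard [01], keep [0011], append 00
= 001100

Answer: 001100 (12)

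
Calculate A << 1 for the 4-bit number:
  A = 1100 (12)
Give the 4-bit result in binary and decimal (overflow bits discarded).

Shift left by 1: drop the top 1 bit(s), append 1 zero(s) on the right.
  1100  ->  discard [1], keep [100], append 0
= 1000

Answer: 1000 (8)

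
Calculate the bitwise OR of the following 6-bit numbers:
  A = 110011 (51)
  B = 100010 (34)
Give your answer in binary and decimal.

Apply | to each column (1 where either bit is 1):
  110011
| 100010
--------
  110011

Answer: 110011 (51)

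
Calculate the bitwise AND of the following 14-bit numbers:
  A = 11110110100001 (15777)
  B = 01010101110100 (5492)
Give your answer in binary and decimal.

Apply & to each column (1 only where both bits are 1):
  11110110100001
& 01010101110100
----------------
  01010100100000

Answer: 01010100100000 (5408)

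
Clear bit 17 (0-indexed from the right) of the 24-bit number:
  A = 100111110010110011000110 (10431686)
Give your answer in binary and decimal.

Mask = ~(1 << 17) = 111111011111111111111111
Bit 17 of A is 1, so AND-ing with the mask clears it to 0.
  100111110010110011000110
& 111111011111111111111111
--------------------------
  100111010010110011000110

Answer: 100111010010110011000110 (10300614)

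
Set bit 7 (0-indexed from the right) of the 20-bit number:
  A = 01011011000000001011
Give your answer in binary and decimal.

Mask = 1 << 7 = 00000000000010000000
Bit 7 of A is 0, so OR-ing with the mask flips it to 1.
  01011011000000001011
| 00000000000010000000
----------------------
  01011011000010001011

Answer: 01011011000010001011 (372875)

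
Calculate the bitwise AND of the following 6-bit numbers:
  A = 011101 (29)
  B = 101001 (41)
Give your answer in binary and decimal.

Apply & to each column (1 only where both bits are 1):
  011101
& 101001
--------
  001001

Answer: 001001 (9)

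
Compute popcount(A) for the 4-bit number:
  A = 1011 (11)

1011
1-bits at positions (from bit 0 = LSB): 0, 1, 3
Count = 3

Answer: 3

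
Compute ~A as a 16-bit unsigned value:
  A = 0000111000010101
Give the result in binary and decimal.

Flip each bit (0->1, 1->0):
  0000111000010101
  1111000111101010

Answer: 1111000111101010 (61930)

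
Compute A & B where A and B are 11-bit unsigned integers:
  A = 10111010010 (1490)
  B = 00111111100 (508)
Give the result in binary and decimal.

Apply & to each column (1 only where both bits are 1):
  10111010010
& 00111111100
-------------
  00111010000

Answer: 00111010000 (464)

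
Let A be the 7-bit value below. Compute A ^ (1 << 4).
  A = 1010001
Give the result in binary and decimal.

Mask = 1 << 4 = 0010000
Bit 4 of A is 1; XOR with the mask flips it to 0.
  1010001
^ 0010000
---------
  1000001

Answer: 1000001 (65)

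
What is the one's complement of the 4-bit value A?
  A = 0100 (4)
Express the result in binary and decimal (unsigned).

Flip each bit (0->1, 1->0):
  0100
  1011

Answer: 1011 (11)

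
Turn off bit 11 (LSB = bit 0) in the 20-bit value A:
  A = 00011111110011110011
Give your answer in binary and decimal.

Mask = ~(1 << 11) = 11111111011111111111
Bit 11 of A is 1, so AND-ing with the mask clears it to 0.
  00011111110011110011
& 11111111011111111111
----------------------
  00011111010011110011

Answer: 00011111010011110011 (128243)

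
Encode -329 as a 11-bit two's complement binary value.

1. Binary of +329:  00101001001
2. Invert bits:     11010110110
3. Add 1:           11010110111

Answer: 11010110111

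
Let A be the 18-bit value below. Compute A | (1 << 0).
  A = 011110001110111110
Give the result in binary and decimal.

Mask = 1 << 0 = 000000000000000001
Bit 0 of A is 0, so OR-ing with the mask flips it to 1.
  011110001110111110
| 000000000000000001
--------------------
  011110001110111111

Answer: 011110001110111111 (123839)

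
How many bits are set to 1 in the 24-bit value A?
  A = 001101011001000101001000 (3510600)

001101011001000101001000
1-bits at positions (from bit 0 = LSB): 3, 6, 8, 12, 15, 16, 18, 20, 21
Count = 9

Answer: 9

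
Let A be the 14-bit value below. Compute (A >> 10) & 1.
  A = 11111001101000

Bit 10 is the 11th from the right.
  11111001101000
     ^
That bit is 1.

Answer: 1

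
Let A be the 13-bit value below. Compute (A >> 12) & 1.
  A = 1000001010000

Bit 12 is the 13th from the right.
  1000001010000
  ^
That bit is 1.

Answer: 1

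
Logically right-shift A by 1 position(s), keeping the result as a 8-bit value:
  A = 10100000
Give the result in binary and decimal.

Logical shift right by 1: drop the bottom 1 bit(s), prepend 1 zero(s) on the left.
  10100000  ->  keep [1010000], discard [0], prepend 0
= 01010000

Answer: 01010000 (80)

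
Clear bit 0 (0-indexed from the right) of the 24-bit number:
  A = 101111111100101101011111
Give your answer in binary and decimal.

Mask = ~(1 << 0) = 111111111111111111111110
Bit 0 of A is 1, so AND-ing with the mask clears it to 0.
  101111111100101101011111
& 111111111111111111111110
--------------------------
  101111111100101101011110

Answer: 101111111100101101011110 (12569438)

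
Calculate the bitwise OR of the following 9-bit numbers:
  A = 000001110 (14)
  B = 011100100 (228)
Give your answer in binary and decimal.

Apply | to each column (1 where either bit is 1):
  000001110
| 011100100
-----------
  011101110

Answer: 011101110 (238)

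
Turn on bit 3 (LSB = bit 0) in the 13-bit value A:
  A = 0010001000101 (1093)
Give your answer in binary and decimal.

Mask = 1 << 3 = 0000000001000
Bit 3 of A is 0, so OR-ing with the mask flips it to 1.
  0010001000101
| 0000000001000
---------------
  0010001001101

Answer: 0010001001101 (1101)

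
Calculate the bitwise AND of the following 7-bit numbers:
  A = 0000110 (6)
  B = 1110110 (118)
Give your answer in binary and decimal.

Apply & to each column (1 only where both bits are 1):
  0000110
& 1110110
---------
  0000110

Answer: 0000110 (6)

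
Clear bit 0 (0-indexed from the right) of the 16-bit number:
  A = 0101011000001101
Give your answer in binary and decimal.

Mask = ~(1 << 0) = 1111111111111110
Bit 0 of A is 1, so AND-ing with the mask clears it to 0.
  0101011000001101
& 1111111111111110
------------------
  0101011000001100

Answer: 0101011000001100 (22028)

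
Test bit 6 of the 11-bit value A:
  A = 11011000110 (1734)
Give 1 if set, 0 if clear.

Bit 6 is the 7th from the right.
  11011000110
      ^
That bit is 1.

Answer: 1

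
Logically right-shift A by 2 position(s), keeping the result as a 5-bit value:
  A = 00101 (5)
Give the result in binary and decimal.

Logical shift right by 2: drop the bottom 2 bit(s), prepend 2 zero(s) on the left.
  00101  ->  keep [001], discard [01], prepend 00
= 00001

Answer: 00001 (1)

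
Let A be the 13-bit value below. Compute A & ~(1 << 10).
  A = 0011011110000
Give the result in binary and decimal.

Mask = ~(1 << 10) = 1101111111111
Bit 10 of A is 1, so AND-ing with the mask clears it to 0.
  0011011110000
& 1101111111111
---------------
  0001011110000

Answer: 0001011110000 (752)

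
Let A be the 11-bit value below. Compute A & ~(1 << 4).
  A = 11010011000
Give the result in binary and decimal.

Mask = ~(1 << 4) = 11111101111
Bit 4 of A is 1, so AND-ing with the mask clears it to 0.
  11010011000
& 11111101111
-------------
  11010001000

Answer: 11010001000 (1672)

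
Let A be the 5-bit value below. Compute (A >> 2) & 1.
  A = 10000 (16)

Bit 2 is the 3rd from the right.
  10000
    ^
That bit is 0.

Answer: 0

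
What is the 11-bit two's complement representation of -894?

1. Binary of +894:  01101111110
2. Invert bits:     10010000001
3. Add 1:           10010000010

Answer: 10010000010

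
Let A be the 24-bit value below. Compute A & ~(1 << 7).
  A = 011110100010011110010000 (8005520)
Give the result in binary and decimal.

Mask = ~(1 << 7) = 111111111111111101111111
Bit 7 of A is 1, so AND-ing with the mask clears it to 0.
  011110100010011110010000
& 111111111111111101111111
--------------------------
  011110100010011100010000

Answer: 011110100010011100010000 (8005392)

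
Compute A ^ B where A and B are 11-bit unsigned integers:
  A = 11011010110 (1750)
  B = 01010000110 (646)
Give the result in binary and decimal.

Apply ^ to each column (1 where bits differ):
  11011010110
^ 01010000110
-------------
  10001010000

Answer: 10001010000 (1104)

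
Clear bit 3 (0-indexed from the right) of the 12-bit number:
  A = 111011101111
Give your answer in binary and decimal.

Mask = ~(1 << 3) = 111111110111
Bit 3 of A is 1, so AND-ing with the mask clears it to 0.
  111011101111
& 111111110111
--------------
  111011100111

Answer: 111011100111 (3815)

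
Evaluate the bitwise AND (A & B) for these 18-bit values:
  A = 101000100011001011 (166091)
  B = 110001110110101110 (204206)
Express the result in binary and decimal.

Apply & to each column (1 only where both bits are 1):
  101000100011001011
& 110001110110101110
--------------------
  100000100010001010

Answer: 100000100010001010 (133258)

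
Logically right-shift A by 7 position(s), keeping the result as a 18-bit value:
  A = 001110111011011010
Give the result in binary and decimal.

Logical shift right by 7: drop the bottom 7 bit(s), prepend 7 zero(s) on the left.
  001110111011011010  ->  keep [00111011101], discard [1011010], prepend 0000000
= 000000000111011101

Answer: 000000000111011101 (477)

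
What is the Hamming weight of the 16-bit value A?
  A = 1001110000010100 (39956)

1001110000010100
1-bits at positions (from bit 0 = LSB): 2, 4, 10, 11, 12, 15
Count = 6

Answer: 6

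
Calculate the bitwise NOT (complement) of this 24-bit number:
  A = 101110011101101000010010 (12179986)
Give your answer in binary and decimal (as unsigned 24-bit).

Flip each bit (0->1, 1->0):
  101110011101101000010010
  010001100010010111101101

Answer: 010001100010010111101101 (4597229)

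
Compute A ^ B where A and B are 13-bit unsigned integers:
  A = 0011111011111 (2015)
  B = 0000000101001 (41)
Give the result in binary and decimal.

Apply ^ to each column (1 where bits differ):
  0011111011111
^ 0000000101001
---------------
  0011111110110

Answer: 0011111110110 (2038)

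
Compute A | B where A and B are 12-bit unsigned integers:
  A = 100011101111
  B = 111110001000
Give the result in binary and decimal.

Apply | to each column (1 where either bit is 1):
  100011101111
| 111110001000
--------------
  111111101111

Answer: 111111101111 (4079)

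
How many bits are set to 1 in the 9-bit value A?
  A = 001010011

001010011
1-bits at positions (from bit 0 = LSB): 0, 1, 4, 6
Count = 4

Answer: 4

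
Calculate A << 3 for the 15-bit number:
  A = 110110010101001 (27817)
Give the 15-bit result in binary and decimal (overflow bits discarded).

Shift left by 3: drop the top 3 bit(s), append 3 zero(s) on the right.
  110110010101001  ->  discard [110], keep [110010101001], append 000
= 110010101001000

Answer: 110010101001000 (25928)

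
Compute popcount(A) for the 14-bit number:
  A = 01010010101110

01010010101110
1-bits at positions (from bit 0 = LSB): 1, 2, 3, 5, 7, 10, 12
Count = 7

Answer: 7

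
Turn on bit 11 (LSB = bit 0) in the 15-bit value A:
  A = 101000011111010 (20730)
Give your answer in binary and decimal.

Mask = 1 << 11 = 000100000000000
Bit 11 of A is 0, so OR-ing with the mask flips it to 1.
  101000011111010
| 000100000000000
-----------------
  101100011111010

Answer: 101100011111010 (22778)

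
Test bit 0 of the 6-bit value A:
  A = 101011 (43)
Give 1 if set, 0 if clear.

Bit 0 is the 1st from the right.
  101011
       ^
That bit is 1.

Answer: 1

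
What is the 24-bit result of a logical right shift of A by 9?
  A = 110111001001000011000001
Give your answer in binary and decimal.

Logical shift right by 9: drop the bottom 9 bit(s), prepend 9 zero(s) on the left.
  110111001001000011000001  ->  keep [110111001001000], discard [011000001], prepend 000000000
= 000000000110111001001000

Answer: 000000000110111001001000 (28232)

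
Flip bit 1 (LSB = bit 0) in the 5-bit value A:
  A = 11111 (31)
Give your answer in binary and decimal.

Mask = 1 << 1 = 00010
Bit 1 of A is 1; XOR with the mask flips it to 0.
  11111
^ 00010
-------
  11101

Answer: 11101 (29)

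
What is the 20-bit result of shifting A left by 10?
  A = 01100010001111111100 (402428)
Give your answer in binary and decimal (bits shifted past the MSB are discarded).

Shift left by 10: drop the top 10 bit(s), append 10 zero(s) on the right.
  01100010001111111100  ->  discard [0110001000], keep [1111111100], append 0000000000
= 11111111000000000000

Answer: 11111111000000000000 (1044480)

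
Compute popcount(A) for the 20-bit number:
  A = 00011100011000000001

00011100011000000001
1-bits at positions (from bit 0 = LSB): 0, 9, 10, 14, 15, 16
Count = 6

Answer: 6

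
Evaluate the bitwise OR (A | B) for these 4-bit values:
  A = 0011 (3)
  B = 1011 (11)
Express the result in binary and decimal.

Apply | to each column (1 where either bit is 1):
  0011
| 1011
------
  1011

Answer: 1011 (11)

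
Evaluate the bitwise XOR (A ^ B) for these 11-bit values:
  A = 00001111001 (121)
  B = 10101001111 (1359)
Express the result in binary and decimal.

Apply ^ to each column (1 where bits differ):
  00001111001
^ 10101001111
-------------
  10100110110

Answer: 10100110110 (1334)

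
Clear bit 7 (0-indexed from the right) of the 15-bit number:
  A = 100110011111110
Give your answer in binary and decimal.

Mask = ~(1 << 7) = 111111101111111
Bit 7 of A is 1, so AND-ing with the mask clears it to 0.
  100110011111110
& 111111101111111
-----------------
  100110001111110

Answer: 100110001111110 (19582)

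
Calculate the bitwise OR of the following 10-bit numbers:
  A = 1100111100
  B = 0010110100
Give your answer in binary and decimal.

Apply | to each column (1 where either bit is 1):
  1100111100
| 0010110100
------------
  1110111100

Answer: 1110111100 (956)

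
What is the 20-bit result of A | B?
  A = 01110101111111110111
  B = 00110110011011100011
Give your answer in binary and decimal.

Apply | to each column (1 where either bit is 1):
  01110101111111110111
| 00110110011011100011
----------------------
  01110111111111110111

Answer: 01110111111111110111 (491511)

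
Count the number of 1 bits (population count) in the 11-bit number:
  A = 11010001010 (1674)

11010001010
1-bits at positions (from bit 0 = LSB): 1, 3, 7, 9, 10
Count = 5

Answer: 5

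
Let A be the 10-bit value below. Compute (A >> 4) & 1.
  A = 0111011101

Bit 4 is the 5th from the right.
  0111011101
       ^
That bit is 1.

Answer: 1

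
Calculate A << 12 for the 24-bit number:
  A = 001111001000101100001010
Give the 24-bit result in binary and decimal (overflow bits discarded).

Shift left by 12: drop the top 12 bit(s), append 12 zero(s) on the right.
  001111001000101100001010  ->  discard [001111001000], keep [101100001010], append 000000000000
= 101100001010000000000000

Answer: 101100001010000000000000 (11575296)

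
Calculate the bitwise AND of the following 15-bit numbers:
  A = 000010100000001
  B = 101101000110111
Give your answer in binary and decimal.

Apply & to each column (1 only where both bits are 1):
  000010100000001
& 101101000110111
-----------------
  000000000000001

Answer: 000000000000001 (1)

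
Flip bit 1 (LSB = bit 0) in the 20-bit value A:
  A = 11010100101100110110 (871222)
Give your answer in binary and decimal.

Mask = 1 << 1 = 00000000000000000010
Bit 1 of A is 1; XOR with the mask flips it to 0.
  11010100101100110110
^ 00000000000000000010
----------------------
  11010100101100110100

Answer: 11010100101100110100 (871220)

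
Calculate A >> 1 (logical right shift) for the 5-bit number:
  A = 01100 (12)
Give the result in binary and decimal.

Logical shift right by 1: drop the bottom 1 bit(s), prepend 1 zero(s) on the left.
  01100  ->  keep [0110], discard [0], prepend 0
= 00110

Answer: 00110 (6)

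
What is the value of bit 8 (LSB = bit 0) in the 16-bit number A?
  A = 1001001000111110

Bit 8 is the 9th from the right.
  1001001000111110
         ^
That bit is 0.

Answer: 0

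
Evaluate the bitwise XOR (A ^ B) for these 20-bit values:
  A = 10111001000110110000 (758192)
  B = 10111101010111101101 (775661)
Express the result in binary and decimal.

Apply ^ to each column (1 where bits differ):
  10111001000110110000
^ 10111101010111101101
----------------------
  00000100010001011101

Answer: 00000100010001011101 (17501)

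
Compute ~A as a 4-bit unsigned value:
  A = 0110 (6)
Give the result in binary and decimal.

Flip each bit (0->1, 1->0):
  0110
  1001

Answer: 1001 (9)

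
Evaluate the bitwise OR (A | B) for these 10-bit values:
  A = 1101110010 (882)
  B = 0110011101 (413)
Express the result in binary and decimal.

Apply | to each column (1 where either bit is 1):
  1101110010
| 0110011101
------------
  1111111111

Answer: 1111111111 (1023)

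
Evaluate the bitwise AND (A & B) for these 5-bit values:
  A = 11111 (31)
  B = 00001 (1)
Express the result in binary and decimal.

Apply & to each column (1 only where both bits are 1):
  11111
& 00001
-------
  00001

Answer: 00001 (1)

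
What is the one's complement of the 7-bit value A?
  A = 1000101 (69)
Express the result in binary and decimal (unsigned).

Flip each bit (0->1, 1->0):
  1000101
  0111010

Answer: 0111010 (58)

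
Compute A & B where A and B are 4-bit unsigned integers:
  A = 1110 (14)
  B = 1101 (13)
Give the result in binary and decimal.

Apply & to each column (1 only where both bits are 1):
  1110
& 1101
------
  1100

Answer: 1100 (12)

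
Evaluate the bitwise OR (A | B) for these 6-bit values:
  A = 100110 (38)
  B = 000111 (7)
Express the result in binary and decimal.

Apply | to each column (1 where either bit is 1):
  100110
| 000111
--------
  100111

Answer: 100111 (39)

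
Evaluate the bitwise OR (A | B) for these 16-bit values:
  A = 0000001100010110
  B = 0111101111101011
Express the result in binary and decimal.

Apply | to each column (1 where either bit is 1):
  0000001100010110
| 0111101111101011
------------------
  0111101111111111

Answer: 0111101111111111 (31743)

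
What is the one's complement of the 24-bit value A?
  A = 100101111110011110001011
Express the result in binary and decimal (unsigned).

Flip each bit (0->1, 1->0):
  100101111110011110001011
  011010000001100001110100

Answer: 011010000001100001110100 (6822004)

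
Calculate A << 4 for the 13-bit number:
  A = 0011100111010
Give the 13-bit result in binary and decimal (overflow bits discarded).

Shift left by 4: drop the top 4 bit(s), append 4 zero(s) on the right.
  0011100111010  ->  discard [0011], keep [100111010], append 0000
= 1001110100000

Answer: 1001110100000 (5024)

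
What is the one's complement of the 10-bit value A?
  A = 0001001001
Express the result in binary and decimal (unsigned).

Flip each bit (0->1, 1->0):
  0001001001
  1110110110

Answer: 1110110110 (950)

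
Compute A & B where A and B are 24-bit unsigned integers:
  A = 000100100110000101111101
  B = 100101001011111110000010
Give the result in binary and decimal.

Apply & to each column (1 only where both bits are 1):
  000100100110000101111101
& 100101001011111110000010
--------------------------
  000100000010000100000000

Answer: 000100000010000100000000 (1057024)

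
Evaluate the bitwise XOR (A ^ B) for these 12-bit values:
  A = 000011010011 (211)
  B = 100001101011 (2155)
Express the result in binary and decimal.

Apply ^ to each column (1 where bits differ):
  000011010011
^ 100001101011
--------------
  100010111000

Answer: 100010111000 (2232)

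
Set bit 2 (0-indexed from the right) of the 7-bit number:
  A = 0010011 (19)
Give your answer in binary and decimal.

Mask = 1 << 2 = 0000100
Bit 2 of A is 0, so OR-ing with the mask flips it to 1.
  0010011
| 0000100
---------
  0010111

Answer: 0010111 (23)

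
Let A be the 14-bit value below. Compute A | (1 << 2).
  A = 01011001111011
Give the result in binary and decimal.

Mask = 1 << 2 = 00000000000100
Bit 2 of A is 0, so OR-ing with the mask flips it to 1.
  01011001111011
| 00000000000100
----------------
  01011001111111

Answer: 01011001111111 (5759)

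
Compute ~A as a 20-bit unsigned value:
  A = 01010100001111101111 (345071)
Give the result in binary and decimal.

Flip each bit (0->1, 1->0):
  01010100001111101111
  10101011110000010000

Answer: 10101011110000010000 (703504)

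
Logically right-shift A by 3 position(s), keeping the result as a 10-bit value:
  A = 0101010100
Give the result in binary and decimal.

Logical shift right by 3: drop the bottom 3 bit(s), prepend 3 zero(s) on the left.
  0101010100  ->  keep [0101010], discard [100], prepend 000
= 0000101010

Answer: 0000101010 (42)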